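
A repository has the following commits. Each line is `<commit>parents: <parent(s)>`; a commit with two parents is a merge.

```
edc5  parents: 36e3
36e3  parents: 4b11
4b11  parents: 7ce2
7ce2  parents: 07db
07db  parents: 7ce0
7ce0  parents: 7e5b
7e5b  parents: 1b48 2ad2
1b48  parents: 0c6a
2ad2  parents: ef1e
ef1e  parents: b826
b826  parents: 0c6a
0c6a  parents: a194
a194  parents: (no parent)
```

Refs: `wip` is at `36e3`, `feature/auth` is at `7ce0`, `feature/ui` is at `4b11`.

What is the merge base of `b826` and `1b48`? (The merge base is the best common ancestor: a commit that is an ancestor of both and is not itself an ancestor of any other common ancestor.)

Ancestors of b826: {0c6a, a194, b826}.
Ancestors of 1b48: {0c6a, 1b48, a194}.
Common ancestors: {0c6a, a194}.
Among these, 0c6a is not an ancestor of any other common ancestor — it is the merge base.

0c6a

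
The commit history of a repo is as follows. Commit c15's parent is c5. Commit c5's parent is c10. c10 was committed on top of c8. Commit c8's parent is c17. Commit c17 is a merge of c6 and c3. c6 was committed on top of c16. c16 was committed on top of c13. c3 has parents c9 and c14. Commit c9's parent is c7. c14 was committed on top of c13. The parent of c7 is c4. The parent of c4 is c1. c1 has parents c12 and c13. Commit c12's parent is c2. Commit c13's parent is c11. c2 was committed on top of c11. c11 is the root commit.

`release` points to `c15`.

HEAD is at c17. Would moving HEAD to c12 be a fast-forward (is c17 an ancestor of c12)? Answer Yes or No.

No

A fast-forward from c17 to c12 is possible iff c17 is an ancestor of c12.
Ancestors of c12: {c11, c12, c2}.
c17 is not among them, so fast-forward is not possible.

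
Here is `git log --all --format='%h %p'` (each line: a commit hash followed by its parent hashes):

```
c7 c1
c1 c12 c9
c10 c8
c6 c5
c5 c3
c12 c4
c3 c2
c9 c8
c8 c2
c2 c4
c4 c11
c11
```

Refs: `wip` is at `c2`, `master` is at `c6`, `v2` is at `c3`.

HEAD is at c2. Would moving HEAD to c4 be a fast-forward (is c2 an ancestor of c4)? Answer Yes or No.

A fast-forward from c2 to c4 is possible iff c2 is an ancestor of c4.
Ancestors of c4: {c11, c4}.
c2 is not among them, so fast-forward is not possible.

No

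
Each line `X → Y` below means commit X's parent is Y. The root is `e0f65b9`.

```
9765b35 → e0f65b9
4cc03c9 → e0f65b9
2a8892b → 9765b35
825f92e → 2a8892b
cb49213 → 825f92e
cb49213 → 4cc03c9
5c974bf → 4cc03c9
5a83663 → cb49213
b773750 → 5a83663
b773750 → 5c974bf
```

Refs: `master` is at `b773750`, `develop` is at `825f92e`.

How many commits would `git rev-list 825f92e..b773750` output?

5

Reachable from b773750: {2a8892b, 4cc03c9, 5a83663, 5c974bf, 825f92e, 9765b35, b773750, cb49213, e0f65b9}.
Reachable from 825f92e: {2a8892b, 825f92e, 9765b35, e0f65b9}.
In b773750's history but not 825f92e's: {4cc03c9, 5a83663, 5c974bf, b773750, cb49213} — 5 commits.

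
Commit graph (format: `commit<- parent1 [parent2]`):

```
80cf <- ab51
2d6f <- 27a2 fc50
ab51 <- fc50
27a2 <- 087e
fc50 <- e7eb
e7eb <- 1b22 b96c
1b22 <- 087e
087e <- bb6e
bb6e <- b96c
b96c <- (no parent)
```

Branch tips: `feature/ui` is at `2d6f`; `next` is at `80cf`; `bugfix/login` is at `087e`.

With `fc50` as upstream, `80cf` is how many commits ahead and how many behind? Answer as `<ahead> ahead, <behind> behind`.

Reachable from 80cf: {087e, 1b22, 80cf, ab51, b96c, bb6e, e7eb, fc50}.
Reachable from fc50: {087e, 1b22, b96c, bb6e, e7eb, fc50}.
Only in 80cf's history (ahead): {80cf, ab51} — 2.
Only in fc50's history (behind): {} — 0.

2 ahead, 0 behind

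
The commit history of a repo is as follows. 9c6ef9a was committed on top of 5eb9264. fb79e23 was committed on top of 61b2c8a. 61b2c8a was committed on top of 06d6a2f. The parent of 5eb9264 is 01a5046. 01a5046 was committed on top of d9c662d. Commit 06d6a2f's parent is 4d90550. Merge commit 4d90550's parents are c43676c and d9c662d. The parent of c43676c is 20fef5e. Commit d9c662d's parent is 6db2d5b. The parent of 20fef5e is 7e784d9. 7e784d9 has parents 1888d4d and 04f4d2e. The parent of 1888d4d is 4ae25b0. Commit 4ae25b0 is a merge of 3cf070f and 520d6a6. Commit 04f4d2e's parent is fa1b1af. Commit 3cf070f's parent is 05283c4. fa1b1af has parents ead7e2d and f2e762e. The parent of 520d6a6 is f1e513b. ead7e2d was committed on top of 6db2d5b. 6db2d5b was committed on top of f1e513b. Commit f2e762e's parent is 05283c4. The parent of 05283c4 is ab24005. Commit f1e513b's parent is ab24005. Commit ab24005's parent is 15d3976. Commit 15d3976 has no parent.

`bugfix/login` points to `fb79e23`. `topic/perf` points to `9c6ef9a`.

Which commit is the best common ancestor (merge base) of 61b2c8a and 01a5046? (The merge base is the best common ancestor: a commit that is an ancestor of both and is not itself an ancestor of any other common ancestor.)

Ancestors of 61b2c8a: {04f4d2e, 05283c4, 06d6a2f, 15d3976, 1888d4d, 20fef5e, 3cf070f, 4ae25b0, 4d90550, 520d6a6, 61b2c8a, 6db2d5b, 7e784d9, ab24005, c43676c, d9c662d, ead7e2d, f1e513b, f2e762e, fa1b1af}.
Ancestors of 01a5046: {01a5046, 15d3976, 6db2d5b, ab24005, d9c662d, f1e513b}.
Common ancestors: {15d3976, 6db2d5b, ab24005, d9c662d, f1e513b}.
Among these, d9c662d is not an ancestor of any other common ancestor — it is the merge base.

d9c662d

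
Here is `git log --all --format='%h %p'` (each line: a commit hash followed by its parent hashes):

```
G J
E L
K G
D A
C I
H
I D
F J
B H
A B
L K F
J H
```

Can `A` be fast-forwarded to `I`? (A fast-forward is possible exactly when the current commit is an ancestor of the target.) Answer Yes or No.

A fast-forward from A to I is possible iff A is an ancestor of I.
Ancestors of I: {A, B, D, H, I}.
A is among them, so fast-forward is possible.

Yes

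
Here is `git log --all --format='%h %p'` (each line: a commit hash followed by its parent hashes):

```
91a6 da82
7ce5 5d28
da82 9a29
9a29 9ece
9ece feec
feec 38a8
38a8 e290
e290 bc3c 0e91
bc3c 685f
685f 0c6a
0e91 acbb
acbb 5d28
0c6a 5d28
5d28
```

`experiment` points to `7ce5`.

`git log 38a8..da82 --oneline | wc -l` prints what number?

Reachable from da82: {0c6a, 0e91, 38a8, 5d28, 685f, 9a29, 9ece, acbb, bc3c, da82, e290, feec}.
Reachable from 38a8: {0c6a, 0e91, 38a8, 5d28, 685f, acbb, bc3c, e290}.
In da82's history but not 38a8's: {9a29, 9ece, da82, feec} — 4 commits.

4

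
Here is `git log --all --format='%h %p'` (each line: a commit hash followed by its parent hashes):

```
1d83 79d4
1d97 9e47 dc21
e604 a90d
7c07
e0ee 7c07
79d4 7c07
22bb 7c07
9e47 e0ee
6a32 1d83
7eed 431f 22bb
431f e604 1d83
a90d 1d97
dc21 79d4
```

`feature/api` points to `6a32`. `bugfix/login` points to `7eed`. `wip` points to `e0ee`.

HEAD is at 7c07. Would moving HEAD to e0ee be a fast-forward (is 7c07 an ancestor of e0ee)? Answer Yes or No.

A fast-forward from 7c07 to e0ee is possible iff 7c07 is an ancestor of e0ee.
Ancestors of e0ee: {7c07, e0ee}.
7c07 is among them, so fast-forward is possible.

Yes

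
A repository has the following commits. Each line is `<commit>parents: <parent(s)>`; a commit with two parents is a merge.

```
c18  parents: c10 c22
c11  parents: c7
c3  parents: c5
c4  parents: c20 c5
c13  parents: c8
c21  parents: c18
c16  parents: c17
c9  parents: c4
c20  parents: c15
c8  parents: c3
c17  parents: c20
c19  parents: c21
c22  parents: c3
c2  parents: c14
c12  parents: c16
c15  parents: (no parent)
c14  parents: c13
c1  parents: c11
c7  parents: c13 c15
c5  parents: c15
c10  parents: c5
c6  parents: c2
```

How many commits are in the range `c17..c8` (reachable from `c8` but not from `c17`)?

3

Reachable from c8: {c15, c3, c5, c8}.
Reachable from c17: {c15, c17, c20}.
In c8's history but not c17's: {c3, c5, c8} — 3 commits.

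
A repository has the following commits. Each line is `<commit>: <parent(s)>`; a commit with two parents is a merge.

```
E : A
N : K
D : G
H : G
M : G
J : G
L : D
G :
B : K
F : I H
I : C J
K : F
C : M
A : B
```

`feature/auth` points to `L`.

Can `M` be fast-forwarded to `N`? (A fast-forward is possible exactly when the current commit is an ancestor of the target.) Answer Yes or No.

Yes

A fast-forward from M to N is possible iff M is an ancestor of N.
Ancestors of N: {C, F, G, H, I, J, K, M, N}.
M is among them, so fast-forward is possible.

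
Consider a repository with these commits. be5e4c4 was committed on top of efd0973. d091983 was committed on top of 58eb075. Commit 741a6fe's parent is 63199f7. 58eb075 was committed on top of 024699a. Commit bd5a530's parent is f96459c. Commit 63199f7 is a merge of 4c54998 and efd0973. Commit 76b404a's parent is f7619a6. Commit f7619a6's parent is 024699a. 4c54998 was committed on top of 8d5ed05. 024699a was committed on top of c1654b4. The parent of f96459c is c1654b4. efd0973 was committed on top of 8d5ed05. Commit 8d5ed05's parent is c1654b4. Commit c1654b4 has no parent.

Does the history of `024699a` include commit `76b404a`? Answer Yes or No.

Ancestors of 024699a: {024699a, c1654b4}.
76b404a is not in that set, so it is not an ancestor of 024699a.

No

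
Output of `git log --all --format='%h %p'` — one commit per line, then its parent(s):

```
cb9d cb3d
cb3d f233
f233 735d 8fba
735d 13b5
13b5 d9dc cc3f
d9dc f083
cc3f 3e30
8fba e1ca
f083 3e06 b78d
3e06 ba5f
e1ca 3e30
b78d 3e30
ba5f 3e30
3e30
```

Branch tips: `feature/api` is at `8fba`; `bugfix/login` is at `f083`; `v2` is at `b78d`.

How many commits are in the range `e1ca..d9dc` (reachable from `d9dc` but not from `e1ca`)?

5

Reachable from d9dc: {3e06, 3e30, b78d, ba5f, d9dc, f083}.
Reachable from e1ca: {3e30, e1ca}.
In d9dc's history but not e1ca's: {3e06, b78d, ba5f, d9dc, f083} — 5 commits.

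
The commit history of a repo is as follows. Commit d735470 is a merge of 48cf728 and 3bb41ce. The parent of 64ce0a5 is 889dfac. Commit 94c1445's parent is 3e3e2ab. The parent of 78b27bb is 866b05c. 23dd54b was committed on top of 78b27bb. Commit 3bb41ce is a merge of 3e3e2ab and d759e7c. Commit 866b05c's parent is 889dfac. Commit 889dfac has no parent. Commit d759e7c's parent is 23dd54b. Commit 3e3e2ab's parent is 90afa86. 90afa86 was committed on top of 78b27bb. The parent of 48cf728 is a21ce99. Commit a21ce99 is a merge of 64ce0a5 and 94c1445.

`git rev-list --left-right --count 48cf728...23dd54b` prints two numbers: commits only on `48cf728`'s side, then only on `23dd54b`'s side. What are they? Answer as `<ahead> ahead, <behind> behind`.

6 ahead, 1 behind

Reachable from 48cf728: {3e3e2ab, 48cf728, 64ce0a5, 78b27bb, 866b05c, 889dfac, 90afa86, 94c1445, a21ce99}.
Reachable from 23dd54b: {23dd54b, 78b27bb, 866b05c, 889dfac}.
Only in 48cf728's history (ahead): {3e3e2ab, 48cf728, 64ce0a5, 90afa86, 94c1445, a21ce99} — 6.
Only in 23dd54b's history (behind): {23dd54b} — 1.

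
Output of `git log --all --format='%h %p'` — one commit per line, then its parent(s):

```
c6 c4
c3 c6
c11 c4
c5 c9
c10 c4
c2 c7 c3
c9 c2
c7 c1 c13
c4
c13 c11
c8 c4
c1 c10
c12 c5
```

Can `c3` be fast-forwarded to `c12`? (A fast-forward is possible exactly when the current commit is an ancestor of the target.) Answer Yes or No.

Yes

A fast-forward from c3 to c12 is possible iff c3 is an ancestor of c12.
Ancestors of c12: {c1, c10, c11, c12, c13, c2, c3, c4, c5, c6, c7, c9}.
c3 is among them, so fast-forward is possible.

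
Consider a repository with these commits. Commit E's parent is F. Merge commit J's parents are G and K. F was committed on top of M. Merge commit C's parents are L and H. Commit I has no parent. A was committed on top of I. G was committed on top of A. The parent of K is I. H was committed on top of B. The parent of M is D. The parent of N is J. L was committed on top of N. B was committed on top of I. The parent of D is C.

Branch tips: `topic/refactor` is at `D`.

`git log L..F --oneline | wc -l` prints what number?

Reachable from F: {A, B, C, D, F, G, H, I, J, K, L, M, N}.
Reachable from L: {A, G, I, J, K, L, N}.
In F's history but not L's: {B, C, D, F, H, M} — 6 commits.

6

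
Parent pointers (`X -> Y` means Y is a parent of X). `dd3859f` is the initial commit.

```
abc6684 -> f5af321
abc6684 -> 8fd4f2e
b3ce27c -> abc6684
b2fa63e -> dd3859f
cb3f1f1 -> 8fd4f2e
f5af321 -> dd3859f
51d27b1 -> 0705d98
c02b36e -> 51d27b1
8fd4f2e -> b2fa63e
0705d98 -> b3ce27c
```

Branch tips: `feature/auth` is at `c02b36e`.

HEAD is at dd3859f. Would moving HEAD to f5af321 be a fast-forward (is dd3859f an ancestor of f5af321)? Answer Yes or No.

A fast-forward from dd3859f to f5af321 is possible iff dd3859f is an ancestor of f5af321.
Ancestors of f5af321: {dd3859f, f5af321}.
dd3859f is among them, so fast-forward is possible.

Yes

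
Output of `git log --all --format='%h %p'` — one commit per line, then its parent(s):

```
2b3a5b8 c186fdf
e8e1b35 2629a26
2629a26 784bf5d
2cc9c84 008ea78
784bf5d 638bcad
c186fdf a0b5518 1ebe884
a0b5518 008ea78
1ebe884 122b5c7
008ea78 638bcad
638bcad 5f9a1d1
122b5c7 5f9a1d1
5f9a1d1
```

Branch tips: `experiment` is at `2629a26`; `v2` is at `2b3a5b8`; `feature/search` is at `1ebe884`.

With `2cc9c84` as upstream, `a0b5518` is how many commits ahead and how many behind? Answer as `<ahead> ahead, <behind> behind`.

1 ahead, 1 behind

Reachable from a0b5518: {008ea78, 5f9a1d1, 638bcad, a0b5518}.
Reachable from 2cc9c84: {008ea78, 2cc9c84, 5f9a1d1, 638bcad}.
Only in a0b5518's history (ahead): {a0b5518} — 1.
Only in 2cc9c84's history (behind): {2cc9c84} — 1.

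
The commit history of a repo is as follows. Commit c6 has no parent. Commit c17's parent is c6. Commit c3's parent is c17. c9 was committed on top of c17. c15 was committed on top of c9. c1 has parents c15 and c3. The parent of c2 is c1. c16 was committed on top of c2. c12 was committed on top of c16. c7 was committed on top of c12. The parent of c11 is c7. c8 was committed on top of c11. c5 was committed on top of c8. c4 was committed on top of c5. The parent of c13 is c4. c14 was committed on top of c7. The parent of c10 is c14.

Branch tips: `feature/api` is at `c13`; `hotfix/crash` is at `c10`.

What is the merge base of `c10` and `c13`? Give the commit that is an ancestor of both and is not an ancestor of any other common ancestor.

Ancestors of c10: {c1, c10, c12, c14, c15, c16, c17, c2, c3, c6, c7, c9}.
Ancestors of c13: {c1, c11, c12, c13, c15, c16, c17, c2, c3, c4, c5, c6, c7, c8, c9}.
Common ancestors: {c1, c12, c15, c16, c17, c2, c3, c6, c7, c9}.
Among these, c7 is not an ancestor of any other common ancestor — it is the merge base.

c7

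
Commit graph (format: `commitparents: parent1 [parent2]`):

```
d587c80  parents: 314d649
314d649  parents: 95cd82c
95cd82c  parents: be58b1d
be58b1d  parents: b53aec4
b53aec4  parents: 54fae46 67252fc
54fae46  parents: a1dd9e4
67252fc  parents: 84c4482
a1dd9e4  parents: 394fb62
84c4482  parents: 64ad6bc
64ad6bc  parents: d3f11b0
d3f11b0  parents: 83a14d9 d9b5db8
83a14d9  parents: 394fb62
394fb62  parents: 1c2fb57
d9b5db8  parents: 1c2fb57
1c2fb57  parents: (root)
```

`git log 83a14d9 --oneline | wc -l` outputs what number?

Walking parent pointers from 83a14d9: reachable set = {1c2fb57, 394fb62, 83a14d9}.
That is 3 commits.

3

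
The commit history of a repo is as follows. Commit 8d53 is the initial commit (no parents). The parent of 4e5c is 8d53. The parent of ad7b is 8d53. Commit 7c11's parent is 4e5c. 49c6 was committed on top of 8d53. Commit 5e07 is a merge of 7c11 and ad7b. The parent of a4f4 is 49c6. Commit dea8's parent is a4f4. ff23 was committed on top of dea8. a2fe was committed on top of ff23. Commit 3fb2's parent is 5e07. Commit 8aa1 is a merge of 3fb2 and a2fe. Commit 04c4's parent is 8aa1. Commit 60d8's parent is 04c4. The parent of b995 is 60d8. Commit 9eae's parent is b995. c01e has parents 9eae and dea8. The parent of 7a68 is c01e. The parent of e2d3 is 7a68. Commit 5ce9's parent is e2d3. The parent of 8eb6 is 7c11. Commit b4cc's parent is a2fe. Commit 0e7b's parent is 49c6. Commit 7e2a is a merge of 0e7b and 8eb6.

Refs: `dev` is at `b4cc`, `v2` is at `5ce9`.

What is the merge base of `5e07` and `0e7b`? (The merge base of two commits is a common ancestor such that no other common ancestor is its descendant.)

Ancestors of 5e07: {4e5c, 5e07, 7c11, 8d53, ad7b}.
Ancestors of 0e7b: {0e7b, 49c6, 8d53}.
Common ancestors: {8d53}.
The only common ancestor is 8d53, so it is the merge base.

8d53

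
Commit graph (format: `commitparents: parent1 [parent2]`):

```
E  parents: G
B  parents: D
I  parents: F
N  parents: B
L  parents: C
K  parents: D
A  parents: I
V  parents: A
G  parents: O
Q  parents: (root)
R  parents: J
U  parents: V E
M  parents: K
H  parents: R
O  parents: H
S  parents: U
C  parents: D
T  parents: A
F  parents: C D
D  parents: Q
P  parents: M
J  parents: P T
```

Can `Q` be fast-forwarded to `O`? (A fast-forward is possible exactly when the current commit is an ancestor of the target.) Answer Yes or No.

Yes

A fast-forward from Q to O is possible iff Q is an ancestor of O.
Ancestors of O: {A, C, D, F, H, I, J, K, M, O, P, Q, R, T}.
Q is among them, so fast-forward is possible.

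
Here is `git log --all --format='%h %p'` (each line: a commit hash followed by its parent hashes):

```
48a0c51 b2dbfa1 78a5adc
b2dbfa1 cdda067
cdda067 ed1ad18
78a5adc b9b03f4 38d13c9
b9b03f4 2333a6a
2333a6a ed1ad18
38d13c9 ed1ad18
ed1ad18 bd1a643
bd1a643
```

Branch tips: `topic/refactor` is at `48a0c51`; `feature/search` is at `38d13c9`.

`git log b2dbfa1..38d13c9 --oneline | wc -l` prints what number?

Reachable from 38d13c9: {38d13c9, bd1a643, ed1ad18}.
Reachable from b2dbfa1: {b2dbfa1, bd1a643, cdda067, ed1ad18}.
In 38d13c9's history but not b2dbfa1's: {38d13c9} — 1 commit.

1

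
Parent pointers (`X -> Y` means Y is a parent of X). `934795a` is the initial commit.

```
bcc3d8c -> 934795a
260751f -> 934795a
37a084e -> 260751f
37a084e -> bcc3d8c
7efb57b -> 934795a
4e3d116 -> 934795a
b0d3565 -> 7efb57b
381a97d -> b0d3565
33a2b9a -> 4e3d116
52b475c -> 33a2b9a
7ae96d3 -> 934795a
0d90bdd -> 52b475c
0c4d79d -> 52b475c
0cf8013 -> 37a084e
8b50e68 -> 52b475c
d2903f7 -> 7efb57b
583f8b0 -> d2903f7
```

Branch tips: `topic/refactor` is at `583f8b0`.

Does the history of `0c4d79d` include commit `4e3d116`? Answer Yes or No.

Yes

Ancestors of 0c4d79d (commits reachable by following parents): {0c4d79d, 33a2b9a, 4e3d116, 52b475c, 934795a}.
4e3d116 is in that set, so it is an ancestor of 0c4d79d.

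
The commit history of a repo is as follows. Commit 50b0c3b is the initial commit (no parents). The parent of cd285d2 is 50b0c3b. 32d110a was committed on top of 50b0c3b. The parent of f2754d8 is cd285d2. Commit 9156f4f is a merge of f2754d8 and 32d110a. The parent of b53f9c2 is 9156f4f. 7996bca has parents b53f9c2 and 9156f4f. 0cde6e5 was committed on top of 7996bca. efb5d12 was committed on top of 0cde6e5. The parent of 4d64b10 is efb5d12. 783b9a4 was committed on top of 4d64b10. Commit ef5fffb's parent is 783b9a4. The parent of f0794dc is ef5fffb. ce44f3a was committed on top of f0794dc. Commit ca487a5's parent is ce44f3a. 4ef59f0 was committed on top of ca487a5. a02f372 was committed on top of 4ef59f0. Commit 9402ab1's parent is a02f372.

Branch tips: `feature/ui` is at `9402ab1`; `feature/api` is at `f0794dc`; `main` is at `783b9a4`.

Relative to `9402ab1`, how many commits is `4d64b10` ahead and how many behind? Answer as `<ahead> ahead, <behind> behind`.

Reachable from 4d64b10: {0cde6e5, 32d110a, 4d64b10, 50b0c3b, 7996bca, 9156f4f, b53f9c2, cd285d2, efb5d12, f2754d8}.
Reachable from 9402ab1: {0cde6e5, 32d110a, 4d64b10, 4ef59f0, 50b0c3b, 783b9a4, 7996bca, 9156f4f, 9402ab1, a02f372, b53f9c2, ca487a5, cd285d2, ce44f3a, ef5fffb, efb5d12, f0794dc, f2754d8}.
Only in 4d64b10's history (ahead): {} — 0.
Only in 9402ab1's history (behind): {4ef59f0, 783b9a4, 9402ab1, a02f372, ca487a5, ce44f3a, ef5fffb, f0794dc} — 8.

0 ahead, 8 behind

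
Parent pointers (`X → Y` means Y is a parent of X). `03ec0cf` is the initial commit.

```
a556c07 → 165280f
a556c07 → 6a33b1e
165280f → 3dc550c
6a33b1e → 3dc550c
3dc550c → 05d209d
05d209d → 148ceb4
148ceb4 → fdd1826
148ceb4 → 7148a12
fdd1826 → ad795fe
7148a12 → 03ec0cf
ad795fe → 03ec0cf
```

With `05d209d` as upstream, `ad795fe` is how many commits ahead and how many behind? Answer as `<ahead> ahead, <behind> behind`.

Reachable from ad795fe: {03ec0cf, ad795fe}.
Reachable from 05d209d: {03ec0cf, 05d209d, 148ceb4, 7148a12, ad795fe, fdd1826}.
Only in ad795fe's history (ahead): {} — 0.
Only in 05d209d's history (behind): {05d209d, 148ceb4, 7148a12, fdd1826} — 4.

0 ahead, 4 behind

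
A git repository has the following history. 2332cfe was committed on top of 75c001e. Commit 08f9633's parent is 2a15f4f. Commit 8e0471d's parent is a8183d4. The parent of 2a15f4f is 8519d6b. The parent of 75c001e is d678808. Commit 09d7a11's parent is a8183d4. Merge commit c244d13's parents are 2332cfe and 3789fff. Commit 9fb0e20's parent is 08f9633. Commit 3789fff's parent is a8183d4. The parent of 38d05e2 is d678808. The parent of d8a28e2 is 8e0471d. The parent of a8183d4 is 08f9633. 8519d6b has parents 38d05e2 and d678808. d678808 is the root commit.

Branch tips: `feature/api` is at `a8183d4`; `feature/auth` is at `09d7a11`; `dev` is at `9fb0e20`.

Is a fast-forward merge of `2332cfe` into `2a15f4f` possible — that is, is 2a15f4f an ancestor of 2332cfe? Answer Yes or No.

No

A fast-forward from 2a15f4f to 2332cfe is possible iff 2a15f4f is an ancestor of 2332cfe.
Ancestors of 2332cfe: {2332cfe, 75c001e, d678808}.
2a15f4f is not among them, so fast-forward is not possible.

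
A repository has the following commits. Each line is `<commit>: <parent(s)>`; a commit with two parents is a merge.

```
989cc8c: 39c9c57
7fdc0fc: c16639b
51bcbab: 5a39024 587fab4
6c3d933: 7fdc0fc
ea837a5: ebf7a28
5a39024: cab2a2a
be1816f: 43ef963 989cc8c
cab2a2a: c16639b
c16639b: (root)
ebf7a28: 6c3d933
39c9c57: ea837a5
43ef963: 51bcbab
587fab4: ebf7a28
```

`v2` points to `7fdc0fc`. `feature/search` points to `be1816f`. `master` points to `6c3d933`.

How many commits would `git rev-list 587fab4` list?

5

Walking parent pointers from 587fab4: reachable set = {587fab4, 6c3d933, 7fdc0fc, c16639b, ebf7a28}.
That is 5 commits.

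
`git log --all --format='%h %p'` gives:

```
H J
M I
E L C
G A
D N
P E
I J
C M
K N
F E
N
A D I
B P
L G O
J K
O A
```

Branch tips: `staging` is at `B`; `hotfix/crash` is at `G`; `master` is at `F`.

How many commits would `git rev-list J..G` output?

Reachable from G: {A, D, G, I, J, K, N}.
Reachable from J: {J, K, N}.
In G's history but not J's: {A, D, G, I} — 4 commits.

4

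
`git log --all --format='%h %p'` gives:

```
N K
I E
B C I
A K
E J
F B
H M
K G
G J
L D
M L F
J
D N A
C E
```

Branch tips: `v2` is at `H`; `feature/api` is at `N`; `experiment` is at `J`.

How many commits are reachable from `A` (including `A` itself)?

Walking parent pointers from A: reachable set = {A, G, J, K}.
That is 4 commits.

4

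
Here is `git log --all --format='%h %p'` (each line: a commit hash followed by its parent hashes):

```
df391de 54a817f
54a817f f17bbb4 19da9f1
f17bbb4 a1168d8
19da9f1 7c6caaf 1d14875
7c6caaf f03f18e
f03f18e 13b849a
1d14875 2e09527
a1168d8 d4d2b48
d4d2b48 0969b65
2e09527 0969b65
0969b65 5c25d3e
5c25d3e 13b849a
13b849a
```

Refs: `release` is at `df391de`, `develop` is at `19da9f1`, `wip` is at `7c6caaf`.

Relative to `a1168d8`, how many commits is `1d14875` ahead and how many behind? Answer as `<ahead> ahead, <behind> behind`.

2 ahead, 2 behind

Reachable from 1d14875: {0969b65, 13b849a, 1d14875, 2e09527, 5c25d3e}.
Reachable from a1168d8: {0969b65, 13b849a, 5c25d3e, a1168d8, d4d2b48}.
Only in 1d14875's history (ahead): {1d14875, 2e09527} — 2.
Only in a1168d8's history (behind): {a1168d8, d4d2b48} — 2.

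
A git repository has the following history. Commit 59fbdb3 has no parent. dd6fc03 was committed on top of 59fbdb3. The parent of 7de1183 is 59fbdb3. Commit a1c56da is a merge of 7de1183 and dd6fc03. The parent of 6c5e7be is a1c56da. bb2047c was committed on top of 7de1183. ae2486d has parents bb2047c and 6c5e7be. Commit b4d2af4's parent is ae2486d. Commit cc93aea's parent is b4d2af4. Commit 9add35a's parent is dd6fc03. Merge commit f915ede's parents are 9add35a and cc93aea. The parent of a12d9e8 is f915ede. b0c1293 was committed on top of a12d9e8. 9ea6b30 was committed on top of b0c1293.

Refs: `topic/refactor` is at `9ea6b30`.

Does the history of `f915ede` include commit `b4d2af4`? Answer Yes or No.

Yes

Ancestors of f915ede (commits reachable by following parents): {59fbdb3, 6c5e7be, 7de1183, 9add35a, a1c56da, ae2486d, b4d2af4, bb2047c, cc93aea, dd6fc03, f915ede}.
b4d2af4 is in that set, so it is an ancestor of f915ede.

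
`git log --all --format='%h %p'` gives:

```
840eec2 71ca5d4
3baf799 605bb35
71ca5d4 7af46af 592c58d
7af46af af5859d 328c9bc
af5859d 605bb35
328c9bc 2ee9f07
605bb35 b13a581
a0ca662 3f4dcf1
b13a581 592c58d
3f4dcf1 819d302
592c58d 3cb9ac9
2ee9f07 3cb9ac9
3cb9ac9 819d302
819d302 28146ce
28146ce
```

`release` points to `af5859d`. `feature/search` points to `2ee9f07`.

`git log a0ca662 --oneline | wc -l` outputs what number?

4

Walking parent pointers from a0ca662: reachable set = {28146ce, 3f4dcf1, 819d302, a0ca662}.
That is 4 commits.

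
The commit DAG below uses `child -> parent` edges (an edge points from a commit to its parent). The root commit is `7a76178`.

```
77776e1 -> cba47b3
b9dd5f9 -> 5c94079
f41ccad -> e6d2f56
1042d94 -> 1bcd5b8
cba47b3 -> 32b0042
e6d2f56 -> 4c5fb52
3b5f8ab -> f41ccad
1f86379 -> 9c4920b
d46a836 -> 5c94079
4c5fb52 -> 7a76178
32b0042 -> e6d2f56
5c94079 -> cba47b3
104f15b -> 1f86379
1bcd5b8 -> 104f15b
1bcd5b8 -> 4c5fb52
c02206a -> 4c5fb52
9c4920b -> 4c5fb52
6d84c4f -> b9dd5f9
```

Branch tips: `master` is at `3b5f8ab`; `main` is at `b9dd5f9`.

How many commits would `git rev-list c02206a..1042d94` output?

Reachable from 1042d94: {1042d94, 104f15b, 1bcd5b8, 1f86379, 4c5fb52, 7a76178, 9c4920b}.
Reachable from c02206a: {4c5fb52, 7a76178, c02206a}.
In 1042d94's history but not c02206a's: {1042d94, 104f15b, 1bcd5b8, 1f86379, 9c4920b} — 5 commits.

5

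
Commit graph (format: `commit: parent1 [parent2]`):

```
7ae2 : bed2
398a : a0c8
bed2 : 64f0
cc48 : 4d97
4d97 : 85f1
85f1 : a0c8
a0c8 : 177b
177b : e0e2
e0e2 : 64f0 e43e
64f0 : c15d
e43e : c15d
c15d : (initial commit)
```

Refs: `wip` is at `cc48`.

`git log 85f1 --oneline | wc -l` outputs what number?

7

Walking parent pointers from 85f1: reachable set = {177b, 64f0, 85f1, a0c8, c15d, e0e2, e43e}.
That is 7 commits.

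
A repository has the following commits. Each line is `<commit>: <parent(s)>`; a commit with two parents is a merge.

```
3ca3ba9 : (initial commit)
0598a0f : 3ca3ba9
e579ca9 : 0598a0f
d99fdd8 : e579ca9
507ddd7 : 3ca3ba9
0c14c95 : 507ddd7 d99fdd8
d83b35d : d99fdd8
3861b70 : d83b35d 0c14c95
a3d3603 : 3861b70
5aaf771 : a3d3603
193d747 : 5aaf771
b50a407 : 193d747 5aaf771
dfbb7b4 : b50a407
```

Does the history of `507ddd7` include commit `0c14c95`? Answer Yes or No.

No

Ancestors of 507ddd7: {3ca3ba9, 507ddd7}.
0c14c95 is not in that set, so it is not an ancestor of 507ddd7.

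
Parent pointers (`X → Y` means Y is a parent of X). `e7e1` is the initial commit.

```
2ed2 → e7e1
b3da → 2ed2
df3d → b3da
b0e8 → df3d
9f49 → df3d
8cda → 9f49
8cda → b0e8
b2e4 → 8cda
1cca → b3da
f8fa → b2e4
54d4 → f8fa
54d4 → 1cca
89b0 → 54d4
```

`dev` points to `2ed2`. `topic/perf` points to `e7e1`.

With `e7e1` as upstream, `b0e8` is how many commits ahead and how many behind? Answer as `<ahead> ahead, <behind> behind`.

Reachable from b0e8: {2ed2, b0e8, b3da, df3d, e7e1}.
Reachable from e7e1: {e7e1}.
Only in b0e8's history (ahead): {2ed2, b0e8, b3da, df3d} — 4.
Only in e7e1's history (behind): {} — 0.

4 ahead, 0 behind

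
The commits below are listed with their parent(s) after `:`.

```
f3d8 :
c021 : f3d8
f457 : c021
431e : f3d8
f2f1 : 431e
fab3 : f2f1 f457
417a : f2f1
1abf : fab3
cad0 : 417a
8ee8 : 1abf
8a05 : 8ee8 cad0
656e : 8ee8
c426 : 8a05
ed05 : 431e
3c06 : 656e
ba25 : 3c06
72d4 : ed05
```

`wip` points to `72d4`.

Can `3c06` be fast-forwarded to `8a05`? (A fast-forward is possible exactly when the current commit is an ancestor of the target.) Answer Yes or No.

A fast-forward from 3c06 to 8a05 is possible iff 3c06 is an ancestor of 8a05.
Ancestors of 8a05: {1abf, 417a, 431e, 8a05, 8ee8, c021, cad0, f2f1, f3d8, f457, fab3}.
3c06 is not among them, so fast-forward is not possible.

No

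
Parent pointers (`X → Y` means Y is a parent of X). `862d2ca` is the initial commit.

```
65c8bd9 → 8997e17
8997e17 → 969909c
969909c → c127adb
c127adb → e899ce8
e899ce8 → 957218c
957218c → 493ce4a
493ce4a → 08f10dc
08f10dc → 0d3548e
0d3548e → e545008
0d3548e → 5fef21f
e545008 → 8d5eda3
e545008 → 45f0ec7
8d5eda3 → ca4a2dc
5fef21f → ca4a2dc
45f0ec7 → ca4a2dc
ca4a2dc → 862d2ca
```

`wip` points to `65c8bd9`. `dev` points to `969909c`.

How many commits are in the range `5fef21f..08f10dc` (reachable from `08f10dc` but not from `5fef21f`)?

5

Reachable from 08f10dc: {08f10dc, 0d3548e, 45f0ec7, 5fef21f, 862d2ca, 8d5eda3, ca4a2dc, e545008}.
Reachable from 5fef21f: {5fef21f, 862d2ca, ca4a2dc}.
In 08f10dc's history but not 5fef21f's: {08f10dc, 0d3548e, 45f0ec7, 8d5eda3, e545008} — 5 commits.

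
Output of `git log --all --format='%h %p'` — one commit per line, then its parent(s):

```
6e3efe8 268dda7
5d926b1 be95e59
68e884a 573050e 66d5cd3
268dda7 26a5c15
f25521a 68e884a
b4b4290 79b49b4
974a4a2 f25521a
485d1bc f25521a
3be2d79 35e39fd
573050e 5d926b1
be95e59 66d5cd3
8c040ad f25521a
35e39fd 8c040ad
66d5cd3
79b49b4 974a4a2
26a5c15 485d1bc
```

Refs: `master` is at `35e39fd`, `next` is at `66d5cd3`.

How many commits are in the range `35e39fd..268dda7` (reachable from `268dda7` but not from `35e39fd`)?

3

Reachable from 268dda7: {268dda7, 26a5c15, 485d1bc, 573050e, 5d926b1, 66d5cd3, 68e884a, be95e59, f25521a}.
Reachable from 35e39fd: {35e39fd, 573050e, 5d926b1, 66d5cd3, 68e884a, 8c040ad, be95e59, f25521a}.
In 268dda7's history but not 35e39fd's: {268dda7, 26a5c15, 485d1bc} — 3 commits.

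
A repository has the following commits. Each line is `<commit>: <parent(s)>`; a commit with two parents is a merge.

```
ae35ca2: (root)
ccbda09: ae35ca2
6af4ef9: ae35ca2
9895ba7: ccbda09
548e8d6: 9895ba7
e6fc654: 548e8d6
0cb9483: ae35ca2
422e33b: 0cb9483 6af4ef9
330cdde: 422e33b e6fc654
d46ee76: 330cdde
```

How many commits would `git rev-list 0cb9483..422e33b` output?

Reachable from 422e33b: {0cb9483, 422e33b, 6af4ef9, ae35ca2}.
Reachable from 0cb9483: {0cb9483, ae35ca2}.
In 422e33b's history but not 0cb9483's: {422e33b, 6af4ef9} — 2 commits.

2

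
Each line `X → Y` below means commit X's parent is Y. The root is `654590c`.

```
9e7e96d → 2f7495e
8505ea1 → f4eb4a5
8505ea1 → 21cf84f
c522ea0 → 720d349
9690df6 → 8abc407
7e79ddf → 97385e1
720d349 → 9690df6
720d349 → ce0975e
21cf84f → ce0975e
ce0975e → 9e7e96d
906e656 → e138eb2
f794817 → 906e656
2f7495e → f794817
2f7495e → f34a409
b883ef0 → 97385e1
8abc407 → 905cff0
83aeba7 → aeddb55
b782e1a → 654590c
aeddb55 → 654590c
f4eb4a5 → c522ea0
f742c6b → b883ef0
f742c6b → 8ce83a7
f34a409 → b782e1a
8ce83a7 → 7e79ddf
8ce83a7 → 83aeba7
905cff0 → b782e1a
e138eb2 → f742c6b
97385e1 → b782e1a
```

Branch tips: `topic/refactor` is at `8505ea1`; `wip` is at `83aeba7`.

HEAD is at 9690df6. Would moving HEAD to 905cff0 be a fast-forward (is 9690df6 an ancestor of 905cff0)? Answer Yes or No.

No

A fast-forward from 9690df6 to 905cff0 is possible iff 9690df6 is an ancestor of 905cff0.
Ancestors of 905cff0: {654590c, 905cff0, b782e1a}.
9690df6 is not among them, so fast-forward is not possible.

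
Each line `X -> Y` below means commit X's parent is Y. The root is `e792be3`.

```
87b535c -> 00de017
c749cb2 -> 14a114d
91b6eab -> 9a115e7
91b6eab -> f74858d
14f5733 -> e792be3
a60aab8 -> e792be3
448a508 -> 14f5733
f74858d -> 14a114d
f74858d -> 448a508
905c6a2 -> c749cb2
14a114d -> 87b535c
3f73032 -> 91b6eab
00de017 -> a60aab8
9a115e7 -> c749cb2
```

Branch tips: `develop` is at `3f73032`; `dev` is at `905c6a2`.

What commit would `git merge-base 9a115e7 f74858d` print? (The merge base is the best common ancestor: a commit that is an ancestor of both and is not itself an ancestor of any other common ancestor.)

Ancestors of 9a115e7: {00de017, 14a114d, 87b535c, 9a115e7, a60aab8, c749cb2, e792be3}.
Ancestors of f74858d: {00de017, 14a114d, 14f5733, 448a508, 87b535c, a60aab8, e792be3, f74858d}.
Common ancestors: {00de017, 14a114d, 87b535c, a60aab8, e792be3}.
Among these, 14a114d is not an ancestor of any other common ancestor — it is the merge base.

14a114d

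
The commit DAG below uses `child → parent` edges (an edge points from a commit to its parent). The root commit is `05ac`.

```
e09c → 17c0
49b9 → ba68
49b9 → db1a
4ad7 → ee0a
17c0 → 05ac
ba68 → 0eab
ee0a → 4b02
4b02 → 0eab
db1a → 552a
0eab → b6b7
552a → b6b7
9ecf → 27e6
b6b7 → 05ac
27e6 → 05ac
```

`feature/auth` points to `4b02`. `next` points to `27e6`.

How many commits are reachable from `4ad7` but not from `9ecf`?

5

Reachable from 4ad7: {05ac, 0eab, 4ad7, 4b02, b6b7, ee0a}.
Reachable from 9ecf: {05ac, 27e6, 9ecf}.
In 4ad7's history but not 9ecf's: {0eab, 4ad7, 4b02, b6b7, ee0a} — 5 commits.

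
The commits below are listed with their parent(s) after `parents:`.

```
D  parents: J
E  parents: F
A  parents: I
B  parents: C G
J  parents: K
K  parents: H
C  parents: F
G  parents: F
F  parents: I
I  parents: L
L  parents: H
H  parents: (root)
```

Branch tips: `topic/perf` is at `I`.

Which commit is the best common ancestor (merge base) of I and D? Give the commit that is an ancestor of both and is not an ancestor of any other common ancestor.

H

Ancestors of I: {H, I, L}.
Ancestors of D: {D, H, J, K}.
Common ancestors: {H}.
The only common ancestor is H, so it is the merge base.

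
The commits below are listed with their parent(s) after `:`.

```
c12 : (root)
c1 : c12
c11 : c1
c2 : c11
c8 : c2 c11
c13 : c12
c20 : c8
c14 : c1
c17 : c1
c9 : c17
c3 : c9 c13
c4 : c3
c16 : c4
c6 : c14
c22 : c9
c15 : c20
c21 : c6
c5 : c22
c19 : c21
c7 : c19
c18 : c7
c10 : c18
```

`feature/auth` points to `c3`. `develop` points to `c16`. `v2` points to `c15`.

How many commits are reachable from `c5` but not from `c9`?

2

Reachable from c5: {c1, c12, c17, c22, c5, c9}.
Reachable from c9: {c1, c12, c17, c9}.
In c5's history but not c9's: {c22, c5} — 2 commits.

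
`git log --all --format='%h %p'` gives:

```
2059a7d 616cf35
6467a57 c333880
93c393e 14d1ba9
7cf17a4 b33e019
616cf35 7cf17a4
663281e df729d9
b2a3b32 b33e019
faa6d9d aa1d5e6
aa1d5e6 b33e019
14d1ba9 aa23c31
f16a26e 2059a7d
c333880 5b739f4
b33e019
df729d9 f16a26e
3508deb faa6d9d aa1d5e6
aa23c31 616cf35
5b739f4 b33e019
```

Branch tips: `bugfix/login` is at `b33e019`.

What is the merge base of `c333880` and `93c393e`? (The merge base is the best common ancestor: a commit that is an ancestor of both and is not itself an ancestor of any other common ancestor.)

b33e019

Ancestors of c333880: {5b739f4, b33e019, c333880}.
Ancestors of 93c393e: {14d1ba9, 616cf35, 7cf17a4, 93c393e, aa23c31, b33e019}.
Common ancestors: {b33e019}.
The only common ancestor is b33e019, so it is the merge base.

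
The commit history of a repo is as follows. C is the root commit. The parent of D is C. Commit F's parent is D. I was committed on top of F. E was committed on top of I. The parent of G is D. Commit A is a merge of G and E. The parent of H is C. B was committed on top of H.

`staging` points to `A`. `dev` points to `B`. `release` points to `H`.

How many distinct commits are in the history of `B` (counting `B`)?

Walking parent pointers from B: reachable set = {B, C, H}.
That is 3 commits.

3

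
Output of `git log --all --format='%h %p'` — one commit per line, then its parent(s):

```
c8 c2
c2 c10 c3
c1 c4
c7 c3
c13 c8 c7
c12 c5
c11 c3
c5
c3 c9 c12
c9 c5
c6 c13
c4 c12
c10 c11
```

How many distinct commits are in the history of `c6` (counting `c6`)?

11

Walking parent pointers from c6: reachable set = {c10, c11, c12, c13, c2, c3, c5, c6, c7, c8, c9}.
That is 11 commits.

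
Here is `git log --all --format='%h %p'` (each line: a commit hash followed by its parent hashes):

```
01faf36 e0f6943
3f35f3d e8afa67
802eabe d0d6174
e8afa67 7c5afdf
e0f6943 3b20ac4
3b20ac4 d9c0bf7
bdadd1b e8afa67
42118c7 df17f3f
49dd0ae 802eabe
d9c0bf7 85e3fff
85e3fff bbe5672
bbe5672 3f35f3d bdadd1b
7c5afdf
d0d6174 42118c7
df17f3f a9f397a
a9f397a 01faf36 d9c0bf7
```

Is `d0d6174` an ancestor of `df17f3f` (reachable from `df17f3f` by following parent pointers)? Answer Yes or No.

No

Ancestors of df17f3f: {01faf36, 3b20ac4, 3f35f3d, 7c5afdf, 85e3fff, a9f397a, bbe5672, bdadd1b, d9c0bf7, df17f3f, e0f6943, e8afa67}.
d0d6174 is not in that set, so it is not an ancestor of df17f3f.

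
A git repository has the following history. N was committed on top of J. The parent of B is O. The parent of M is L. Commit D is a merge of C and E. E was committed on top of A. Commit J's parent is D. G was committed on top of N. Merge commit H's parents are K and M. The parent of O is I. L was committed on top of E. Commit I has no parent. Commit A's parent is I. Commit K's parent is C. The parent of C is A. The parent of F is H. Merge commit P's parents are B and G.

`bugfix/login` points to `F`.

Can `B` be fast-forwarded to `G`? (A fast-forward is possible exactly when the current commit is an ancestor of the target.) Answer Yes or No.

No

A fast-forward from B to G is possible iff B is an ancestor of G.
Ancestors of G: {A, C, D, E, G, I, J, N}.
B is not among them, so fast-forward is not possible.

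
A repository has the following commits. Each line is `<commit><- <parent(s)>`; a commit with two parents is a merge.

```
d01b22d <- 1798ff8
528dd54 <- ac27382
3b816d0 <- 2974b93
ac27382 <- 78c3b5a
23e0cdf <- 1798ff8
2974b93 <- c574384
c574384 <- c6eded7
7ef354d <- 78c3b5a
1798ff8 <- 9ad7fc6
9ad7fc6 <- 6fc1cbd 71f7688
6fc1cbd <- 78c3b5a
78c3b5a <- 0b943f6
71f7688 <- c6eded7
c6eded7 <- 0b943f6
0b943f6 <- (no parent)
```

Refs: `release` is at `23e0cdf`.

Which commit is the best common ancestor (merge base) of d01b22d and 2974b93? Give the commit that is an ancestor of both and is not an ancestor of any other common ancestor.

c6eded7

Ancestors of d01b22d: {0b943f6, 1798ff8, 6fc1cbd, 71f7688, 78c3b5a, 9ad7fc6, c6eded7, d01b22d}.
Ancestors of 2974b93: {0b943f6, 2974b93, c574384, c6eded7}.
Common ancestors: {0b943f6, c6eded7}.
Among these, c6eded7 is not an ancestor of any other common ancestor — it is the merge base.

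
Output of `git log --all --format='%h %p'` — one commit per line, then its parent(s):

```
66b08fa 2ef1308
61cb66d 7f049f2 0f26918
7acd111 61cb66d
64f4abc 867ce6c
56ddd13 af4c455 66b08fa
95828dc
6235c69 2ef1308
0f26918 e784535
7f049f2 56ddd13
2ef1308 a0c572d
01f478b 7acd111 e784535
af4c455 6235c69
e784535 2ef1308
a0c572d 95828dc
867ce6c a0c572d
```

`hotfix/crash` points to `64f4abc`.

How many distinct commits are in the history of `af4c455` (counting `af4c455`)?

Walking parent pointers from af4c455: reachable set = {2ef1308, 6235c69, 95828dc, a0c572d, af4c455}.
That is 5 commits.

5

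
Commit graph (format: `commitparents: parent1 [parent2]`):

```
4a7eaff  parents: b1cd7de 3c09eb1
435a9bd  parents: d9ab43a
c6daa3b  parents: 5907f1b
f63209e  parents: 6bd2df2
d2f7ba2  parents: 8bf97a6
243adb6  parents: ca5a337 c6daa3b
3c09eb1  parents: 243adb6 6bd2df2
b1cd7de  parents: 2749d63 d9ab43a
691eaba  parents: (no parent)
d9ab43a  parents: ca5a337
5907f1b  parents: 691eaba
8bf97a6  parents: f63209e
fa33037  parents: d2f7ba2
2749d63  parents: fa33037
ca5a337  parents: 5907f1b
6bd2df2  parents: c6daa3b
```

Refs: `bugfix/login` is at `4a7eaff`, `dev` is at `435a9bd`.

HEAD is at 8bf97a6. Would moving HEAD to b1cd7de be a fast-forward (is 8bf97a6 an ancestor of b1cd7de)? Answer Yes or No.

Yes

A fast-forward from 8bf97a6 to b1cd7de is possible iff 8bf97a6 is an ancestor of b1cd7de.
Ancestors of b1cd7de: {2749d63, 5907f1b, 691eaba, 6bd2df2, 8bf97a6, b1cd7de, c6daa3b, ca5a337, d2f7ba2, d9ab43a, f63209e, fa33037}.
8bf97a6 is among them, so fast-forward is possible.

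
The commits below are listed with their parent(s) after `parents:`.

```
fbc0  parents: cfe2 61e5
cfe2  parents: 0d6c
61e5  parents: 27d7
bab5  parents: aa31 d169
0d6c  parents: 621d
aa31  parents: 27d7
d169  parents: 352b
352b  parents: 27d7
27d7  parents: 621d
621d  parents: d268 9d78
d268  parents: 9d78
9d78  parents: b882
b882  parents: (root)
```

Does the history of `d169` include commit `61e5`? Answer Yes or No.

Ancestors of d169: {27d7, 352b, 621d, 9d78, b882, d169, d268}.
61e5 is not in that set, so it is not an ancestor of d169.

No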